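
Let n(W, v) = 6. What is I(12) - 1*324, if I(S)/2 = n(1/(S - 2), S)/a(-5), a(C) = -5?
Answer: -1632/5 ≈ -326.40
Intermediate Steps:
I(S) = -12/5 (I(S) = 2*(6/(-5)) = 2*(6*(-⅕)) = 2*(-6/5) = -12/5)
I(12) - 1*324 = -12/5 - 1*324 = -12/5 - 324 = -1632/5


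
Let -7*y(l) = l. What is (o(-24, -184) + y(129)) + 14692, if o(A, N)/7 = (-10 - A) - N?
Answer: 112417/7 ≈ 16060.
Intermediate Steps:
o(A, N) = -70 - 7*A - 7*N (o(A, N) = 7*((-10 - A) - N) = 7*(-10 - A - N) = -70 - 7*A - 7*N)
y(l) = -l/7
(o(-24, -184) + y(129)) + 14692 = ((-70 - 7*(-24) - 7*(-184)) - ⅐*129) + 14692 = ((-70 + 168 + 1288) - 129/7) + 14692 = (1386 - 129/7) + 14692 = 9573/7 + 14692 = 112417/7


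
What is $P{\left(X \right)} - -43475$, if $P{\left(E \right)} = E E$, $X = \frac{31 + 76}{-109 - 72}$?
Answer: $\frac{1424295924}{32761} \approx 43475.0$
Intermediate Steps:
$X = - \frac{107}{181}$ ($X = \frac{107}{-181} = 107 \left(- \frac{1}{181}\right) = - \frac{107}{181} \approx -0.59116$)
$P{\left(E \right)} = E^{2}$
$P{\left(X \right)} - -43475 = \left(- \frac{107}{181}\right)^{2} - -43475 = \frac{11449}{32761} + 43475 = \frac{1424295924}{32761}$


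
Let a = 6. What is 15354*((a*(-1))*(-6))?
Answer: 552744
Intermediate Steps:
15354*((a*(-1))*(-6)) = 15354*((6*(-1))*(-6)) = 15354*(-6*(-6)) = 15354*36 = 552744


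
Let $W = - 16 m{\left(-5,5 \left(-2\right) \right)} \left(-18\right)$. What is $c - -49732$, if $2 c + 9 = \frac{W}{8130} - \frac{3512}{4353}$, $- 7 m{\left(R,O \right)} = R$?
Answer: $\frac{821257232335}{16515282} \approx 49727.0$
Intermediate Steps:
$m{\left(R,O \right)} = - \frac{R}{7}$
$W = \frac{1440}{7}$ ($W = - 16 \left(\left(- \frac{1}{7}\right) \left(-5\right)\right) \left(-18\right) = \left(-16\right) \frac{5}{7} \left(-18\right) = \left(- \frac{80}{7}\right) \left(-18\right) = \frac{1440}{7} \approx 205.71$)
$c = - \frac{80772089}{16515282}$ ($c = - \frac{9}{2} + \frac{\frac{1440}{7 \cdot 8130} - \frac{3512}{4353}}{2} = - \frac{9}{2} + \frac{\frac{1440}{7} \cdot \frac{1}{8130} - \frac{3512}{4353}}{2} = - \frac{9}{2} + \frac{\frac{48}{1897} - \frac{3512}{4353}}{2} = - \frac{9}{2} + \frac{1}{2} \left(- \frac{6453320}{8257641}\right) = - \frac{9}{2} - \frac{3226660}{8257641} = - \frac{80772089}{16515282} \approx -4.8907$)
$c - -49732 = - \frac{80772089}{16515282} - -49732 = - \frac{80772089}{16515282} + 49732 = \frac{821257232335}{16515282}$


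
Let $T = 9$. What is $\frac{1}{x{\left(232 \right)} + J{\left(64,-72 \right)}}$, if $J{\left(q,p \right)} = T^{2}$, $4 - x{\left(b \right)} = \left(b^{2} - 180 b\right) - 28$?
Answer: $- \frac{1}{11951} \approx -8.3675 \cdot 10^{-5}$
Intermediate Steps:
$x{\left(b \right)} = 32 - b^{2} + 180 b$ ($x{\left(b \right)} = 4 - \left(\left(b^{2} - 180 b\right) - 28\right) = 4 - \left(-28 + b^{2} - 180 b\right) = 4 + \left(28 - b^{2} + 180 b\right) = 32 - b^{2} + 180 b$)
$J{\left(q,p \right)} = 81$ ($J{\left(q,p \right)} = 9^{2} = 81$)
$\frac{1}{x{\left(232 \right)} + J{\left(64,-72 \right)}} = \frac{1}{\left(32 - 232^{2} + 180 \cdot 232\right) + 81} = \frac{1}{\left(32 - 53824 + 41760\right) + 81} = \frac{1}{-12032 + 81} = \frac{1}{-11951} = - \frac{1}{11951}$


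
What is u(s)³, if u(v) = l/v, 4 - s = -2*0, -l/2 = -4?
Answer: 8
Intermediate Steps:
l = 8 (l = -2*(-4) = 8)
s = 4 (s = 4 - (-2)*0 = 4 - 1*0 = 4 + 0 = 4)
u(v) = 8/v
u(s)³ = (8/4)³ = (8*(¼))³ = 2³ = 8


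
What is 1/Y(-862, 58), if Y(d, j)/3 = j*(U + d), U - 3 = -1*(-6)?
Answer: -1/148422 ≈ -6.7375e-6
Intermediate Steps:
U = 9 (U = 3 - 1*(-6) = 3 + 6 = 9)
Y(d, j) = 3*j*(9 + d) (Y(d, j) = 3*(j*(9 + d)) = 3*j*(9 + d))
1/Y(-862, 58) = 1/(3*58*(9 - 862)) = 1/(3*58*(-853)) = 1/(-148422) = -1/148422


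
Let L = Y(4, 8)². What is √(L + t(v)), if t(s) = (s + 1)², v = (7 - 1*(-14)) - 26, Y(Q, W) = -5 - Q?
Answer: √97 ≈ 9.8489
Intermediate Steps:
v = -5 (v = (7 + 14) - 26 = 21 - 26 = -5)
t(s) = (1 + s)²
L = 81 (L = (-5 - 1*4)² = (-5 - 4)² = (-9)² = 81)
√(L + t(v)) = √(81 + (1 - 5)²) = √(81 + (-4)²) = √(81 + 16) = √97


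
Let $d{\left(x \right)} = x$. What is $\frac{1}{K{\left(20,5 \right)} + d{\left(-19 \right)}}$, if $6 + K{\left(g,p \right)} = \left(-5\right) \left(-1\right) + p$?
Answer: $- \frac{1}{15} \approx -0.066667$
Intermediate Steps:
$K{\left(g,p \right)} = -1 + p$ ($K{\left(g,p \right)} = -6 + \left(\left(-5\right) \left(-1\right) + p\right) = -6 + \left(5 + p\right) = -1 + p$)
$\frac{1}{K{\left(20,5 \right)} + d{\left(-19 \right)}} = \frac{1}{\left(-1 + 5\right) - 19} = \frac{1}{4 - 19} = \frac{1}{-15} = - \frac{1}{15}$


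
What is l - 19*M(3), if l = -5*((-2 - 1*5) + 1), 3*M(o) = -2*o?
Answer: 68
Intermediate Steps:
M(o) = -2*o/3 (M(o) = (-2*o)/3 = -2*o/3)
l = 30 (l = -5*((-2 - 5) + 1) = -5*(-7 + 1) = -5*(-6) = 30)
l - 19*M(3) = 30 - (-38)*3/3 = 30 - 19*(-2) = 30 + 38 = 68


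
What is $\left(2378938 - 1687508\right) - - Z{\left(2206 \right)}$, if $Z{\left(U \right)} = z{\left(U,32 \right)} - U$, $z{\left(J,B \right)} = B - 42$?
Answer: $689214$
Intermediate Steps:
$z{\left(J,B \right)} = -42 + B$
$Z{\left(U \right)} = -10 - U$ ($Z{\left(U \right)} = \left(-42 + 32\right) - U = -10 - U$)
$\left(2378938 - 1687508\right) - - Z{\left(2206 \right)} = \left(2378938 - 1687508\right) - - (-10 - 2206) = 691430 - - (-10 - 2206) = 691430 - \left(-1\right) \left(-2216\right) = 691430 - 2216 = 689214$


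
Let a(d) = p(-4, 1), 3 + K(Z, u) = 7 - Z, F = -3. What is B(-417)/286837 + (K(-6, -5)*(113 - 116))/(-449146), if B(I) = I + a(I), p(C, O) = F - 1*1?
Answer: -90242678/64415845601 ≈ -0.0014009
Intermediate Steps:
K(Z, u) = 4 - Z (K(Z, u) = -3 + (7 - Z) = 4 - Z)
p(C, O) = -4 (p(C, O) = -3 - 1*1 = -3 - 1 = -4)
a(d) = -4
B(I) = -4 + I (B(I) = I - 4 = -4 + I)
B(-417)/286837 + (K(-6, -5)*(113 - 116))/(-449146) = (-4 - 417)/286837 + ((4 - 1*(-6))*(113 - 116))/(-449146) = -421*1/286837 + ((4 + 6)*(-3))*(-1/449146) = -421/286837 + (10*(-3))*(-1/449146) = -421/286837 - 30*(-1/449146) = -421/286837 + 15/224573 = -90242678/64415845601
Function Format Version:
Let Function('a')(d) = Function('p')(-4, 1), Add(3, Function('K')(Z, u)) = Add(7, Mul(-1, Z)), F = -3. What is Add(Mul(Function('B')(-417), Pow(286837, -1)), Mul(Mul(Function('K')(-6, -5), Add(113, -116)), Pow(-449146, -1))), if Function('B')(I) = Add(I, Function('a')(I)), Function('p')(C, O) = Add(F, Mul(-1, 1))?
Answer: Rational(-90242678, 64415845601) ≈ -0.0014009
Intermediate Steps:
Function('K')(Z, u) = Add(4, Mul(-1, Z)) (Function('K')(Z, u) = Add(-3, Add(7, Mul(-1, Z))) = Add(4, Mul(-1, Z)))
Function('p')(C, O) = -4 (Function('p')(C, O) = Add(-3, Mul(-1, 1)) = Add(-3, -1) = -4)
Function('a')(d) = -4
Function('B')(I) = Add(-4, I) (Function('B')(I) = Add(I, -4) = Add(-4, I))
Add(Mul(Function('B')(-417), Pow(286837, -1)), Mul(Mul(Function('K')(-6, -5), Add(113, -116)), Pow(-449146, -1))) = Add(Mul(Add(-4, -417), Pow(286837, -1)), Mul(Mul(Add(4, Mul(-1, -6)), Add(113, -116)), Pow(-449146, -1))) = Add(Mul(-421, Rational(1, 286837)), Mul(Mul(Add(4, 6), -3), Rational(-1, 449146))) = Add(Rational(-421, 286837), Mul(Mul(10, -3), Rational(-1, 449146))) = Add(Rational(-421, 286837), Mul(-30, Rational(-1, 449146))) = Add(Rational(-421, 286837), Rational(15, 224573)) = Rational(-90242678, 64415845601)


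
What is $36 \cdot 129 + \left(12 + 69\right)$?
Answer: $4725$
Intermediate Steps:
$36 \cdot 129 + \left(12 + 69\right) = 4644 + 81 = 4725$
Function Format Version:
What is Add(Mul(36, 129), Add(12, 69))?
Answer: 4725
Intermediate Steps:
Add(Mul(36, 129), Add(12, 69)) = Add(4644, 81) = 4725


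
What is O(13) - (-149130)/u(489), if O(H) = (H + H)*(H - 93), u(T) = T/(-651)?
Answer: -32700250/163 ≈ -2.0062e+5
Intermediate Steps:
u(T) = -T/651 (u(T) = T*(-1/651) = -T/651)
O(H) = 2*H*(-93 + H) (O(H) = (2*H)*(-93 + H) = 2*H*(-93 + H))
O(13) - (-149130)/u(489) = 2*13*(-93 + 13) - (-149130)/((-1/651*489)) = 2*13*(-80) - (-149130)/(-163/217) = -2080 - (-149130)*(-217)/163 = -2080 - 1*32361210/163 = -2080 - 32361210/163 = -32700250/163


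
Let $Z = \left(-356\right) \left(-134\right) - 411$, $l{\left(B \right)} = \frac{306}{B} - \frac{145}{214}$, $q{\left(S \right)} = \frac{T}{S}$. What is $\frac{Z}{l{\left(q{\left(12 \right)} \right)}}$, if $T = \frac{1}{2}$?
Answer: $\frac{10120702}{1571471} \approx 6.4403$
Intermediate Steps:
$T = \frac{1}{2} \approx 0.5$
$q{\left(S \right)} = \frac{1}{2 S}$
$l{\left(B \right)} = - \frac{145}{214} + \frac{306}{B}$ ($l{\left(B \right)} = \frac{306}{B} - \frac{145}{214} = - \frac{145}{214} + \frac{306}{B}$)
$Z = 47293$ ($Z = 47704 - 411 = 47293$)
$\frac{Z}{l{\left(q{\left(12 \right)} \right)}} = \frac{47293}{- \frac{145}{214} + \frac{306}{\frac{1}{2} \cdot \frac{1}{12}}} = \frac{47293}{- \frac{145}{214} + 306 \frac{1}{\frac{1}{24}}} = \frac{47293}{- \frac{145}{214} + 306 \cdot 24} = \frac{47293}{- \frac{145}{214} + 7344} = \frac{47293}{\frac{1571471}{214}} = 47293 \cdot \frac{214}{1571471} = \frac{10120702}{1571471}$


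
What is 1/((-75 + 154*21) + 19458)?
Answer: 1/22617 ≈ 4.4215e-5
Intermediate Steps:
1/((-75 + 154*21) + 19458) = 1/((-75 + 3234) + 19458) = 1/(3159 + 19458) = 1/22617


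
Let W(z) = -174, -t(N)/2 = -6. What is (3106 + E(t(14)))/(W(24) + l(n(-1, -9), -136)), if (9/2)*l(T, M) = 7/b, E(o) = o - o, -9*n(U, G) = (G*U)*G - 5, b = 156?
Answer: -2180412/122141 ≈ -17.852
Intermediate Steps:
t(N) = 12 (t(N) = -2*(-6) = 12)
n(U, G) = 5/9 - U*G²/9 (n(U, G) = -((G*U)*G - 5)/9 = -(U*G² - 5)/9 = -(-5 + U*G²)/9 = 5/9 - U*G²/9)
E(o) = 0
l(T, M) = 7/702 (l(T, M) = 2*(7/156)/9 = 2*(7*(1/156))/9 = (2/9)*(7/156) = 7/702)
(3106 + E(t(14)))/(W(24) + l(n(-1, -9), -136)) = (3106 + 0)/(-174 + 7/702) = 3106/(-122141/702) = 3106*(-702/122141) = -2180412/122141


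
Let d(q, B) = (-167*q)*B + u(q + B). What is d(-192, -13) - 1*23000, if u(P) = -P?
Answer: -439627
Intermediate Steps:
d(q, B) = -B - q - 167*B*q (d(q, B) = (-167*q)*B - (q + B) = -167*B*q - (B + q) = -167*B*q + (-B - q) = -B - q - 167*B*q)
d(-192, -13) - 1*23000 = (-1*(-13) - 1*(-192) - 167*(-13)*(-192)) - 1*23000 = (13 + 192 - 416832) - 23000 = -416627 - 23000 = -439627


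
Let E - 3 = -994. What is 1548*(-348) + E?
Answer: -539695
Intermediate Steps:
E = -991 (E = 3 - 994 = -991)
1548*(-348) + E = 1548*(-348) - 991 = -538704 - 991 = -539695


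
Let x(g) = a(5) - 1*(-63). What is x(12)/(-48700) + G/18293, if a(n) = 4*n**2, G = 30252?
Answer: 1470290641/890869100 ≈ 1.6504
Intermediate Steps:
x(g) = 163 (x(g) = 4*5**2 - 1*(-63) = 4*25 + 63 = 100 + 63 = 163)
x(12)/(-48700) + G/18293 = 163/(-48700) + 30252/18293 = 163*(-1/48700) + 30252*(1/18293) = -163/48700 + 30252/18293 = 1470290641/890869100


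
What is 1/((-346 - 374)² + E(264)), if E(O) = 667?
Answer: 1/519067 ≈ 1.9265e-6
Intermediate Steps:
1/((-346 - 374)² + E(264)) = 1/((-346 - 374)² + 667) = 1/((-720)² + 667) = 1/(518400 + 667) = 1/519067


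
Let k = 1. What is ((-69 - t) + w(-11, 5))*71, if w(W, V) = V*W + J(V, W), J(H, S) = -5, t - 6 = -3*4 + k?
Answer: -8804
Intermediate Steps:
t = -5 (t = 6 + (-3*4 + 1) = 6 + (-12 + 1) = 6 - 11 = -5)
w(W, V) = -5 + V*W (w(W, V) = V*W - 5 = -5 + V*W)
((-69 - t) + w(-11, 5))*71 = ((-69 - 1*(-5)) + (-5 + 5*(-11)))*71 = ((-69 + 5) + (-5 - 55))*71 = (-64 - 60)*71 = -124*71 = -8804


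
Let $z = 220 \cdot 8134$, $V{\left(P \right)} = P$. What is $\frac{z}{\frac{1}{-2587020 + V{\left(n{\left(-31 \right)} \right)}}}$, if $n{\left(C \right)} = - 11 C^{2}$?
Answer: $-4648337142680$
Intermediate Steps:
$z = 1789480$
$\frac{z}{\frac{1}{-2587020 + V{\left(n{\left(-31 \right)} \right)}}} = \frac{1789480}{\frac{1}{-2587020 - 11 \left(-31\right)^{2}}} = \frac{1789480}{\frac{1}{-2587020 - 10571}} = \frac{1789480}{\frac{1}{-2597591}} = \frac{1789480}{- \frac{1}{2597591}} = 1789480 \left(-2597591\right) = -4648337142680$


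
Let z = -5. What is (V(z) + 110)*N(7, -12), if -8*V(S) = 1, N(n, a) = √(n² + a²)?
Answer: 879*√193/8 ≈ 1526.4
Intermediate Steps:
N(n, a) = √(a² + n²)
V(S) = -⅛ (V(S) = -⅛*1 = -⅛)
(V(z) + 110)*N(7, -12) = (-⅛ + 110)*√((-12)² + 7²) = 879*√(144 + 49)/8 = 879*√193/8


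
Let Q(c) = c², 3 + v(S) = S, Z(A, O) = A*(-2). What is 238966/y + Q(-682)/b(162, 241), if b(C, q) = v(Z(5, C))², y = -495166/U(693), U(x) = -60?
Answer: 16624050416/5977361 ≈ 2781.2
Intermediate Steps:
Z(A, O) = -2*A
v(S) = -3 + S
y = 247583/30 (y = -495166/(-60) = -495166*(-1/60) = 247583/30 ≈ 8252.8)
b(C, q) = 169 (b(C, q) = (-3 - 2*5)² = (-3 - 10)² = (-13)² = 169)
238966/y + Q(-682)/b(162, 241) = 238966/(247583/30) + (-682)²/169 = 238966*(30/247583) + 465124*(1/169) = 1024140/35369 + 465124/169 = 16624050416/5977361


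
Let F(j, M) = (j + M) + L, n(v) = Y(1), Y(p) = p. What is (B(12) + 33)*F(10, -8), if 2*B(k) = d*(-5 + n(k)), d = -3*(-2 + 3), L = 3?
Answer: 195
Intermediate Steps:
n(v) = 1
F(j, M) = 3 + M + j (F(j, M) = (j + M) + 3 = (M + j) + 3 = 3 + M + j)
d = -3 (d = -3*1 = -3)
B(k) = 6 (B(k) = (-3*(-5 + 1))/2 = (-3*(-4))/2 = (1/2)*12 = 6)
(B(12) + 33)*F(10, -8) = (6 + 33)*(3 - 8 + 10) = 39*5 = 195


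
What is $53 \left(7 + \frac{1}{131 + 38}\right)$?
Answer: $\frac{62752}{169} \approx 371.31$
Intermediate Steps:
$53 \left(7 + \frac{1}{131 + 38}\right) = 53 \left(7 + \frac{1}{169}\right) = 53 \cdot \frac{1184}{169} = \frac{62752}{169}$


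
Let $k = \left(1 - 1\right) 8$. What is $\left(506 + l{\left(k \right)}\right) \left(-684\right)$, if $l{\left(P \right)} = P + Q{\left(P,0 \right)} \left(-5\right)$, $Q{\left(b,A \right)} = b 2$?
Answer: $-346104$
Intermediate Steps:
$k = 0$ ($k = 0 \cdot 8 = 0$)
$Q{\left(b,A \right)} = 2 b$
$l{\left(P \right)} = - 9 P$ ($l{\left(P \right)} = P + 2 P \left(-5\right) = P - 10 P = - 9 P$)
$\left(506 + l{\left(k \right)}\right) \left(-684\right) = \left(506 - 0\right) \left(-684\right) = \left(506 + 0\right) \left(-684\right) = 506 \left(-684\right) = -346104$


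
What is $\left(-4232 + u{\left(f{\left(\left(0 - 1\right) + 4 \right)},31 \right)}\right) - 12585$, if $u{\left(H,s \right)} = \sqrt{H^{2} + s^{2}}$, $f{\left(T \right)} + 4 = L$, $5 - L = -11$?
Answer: $-16817 + \sqrt{1105} \approx -16784.0$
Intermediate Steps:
$L = 16$ ($L = 5 - -11 = 5 + 11 = 16$)
$f{\left(T \right)} = 12$ ($f{\left(T \right)} = -4 + 16 = 12$)
$\left(-4232 + u{\left(f{\left(\left(0 - 1\right) + 4 \right)},31 \right)}\right) - 12585 = \left(-4232 + \sqrt{12^{2} + 31^{2}}\right) - 12585 = \left(-4232 + \sqrt{144 + 961}\right) - 12585 = \left(-4232 + \sqrt{1105}\right) - 12585 = -16817 + \sqrt{1105}$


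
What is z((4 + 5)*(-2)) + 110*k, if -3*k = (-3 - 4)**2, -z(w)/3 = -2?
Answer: -5372/3 ≈ -1790.7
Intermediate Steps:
z(w) = 6 (z(w) = -3*(-2) = 6)
k = -49/3 (k = -(-3 - 4)**2/3 = -1/3*(-7)**2 = -1/3*49 = -49/3 ≈ -16.333)
z((4 + 5)*(-2)) + 110*k = 6 + 110*(-49/3) = 6 - 5390/3 = -5372/3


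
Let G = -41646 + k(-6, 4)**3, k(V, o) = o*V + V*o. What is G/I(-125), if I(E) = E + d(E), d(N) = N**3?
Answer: 76119/976625 ≈ 0.077941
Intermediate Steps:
k(V, o) = 2*V*o (k(V, o) = V*o + V*o = 2*V*o)
G = -152238 (G = -41646 + (2*(-6)*4)**3 = -41646 + (-48)**3 = -41646 - 110592 = -152238)
I(E) = E + E**3
G/I(-125) = -152238/(-125 + (-125)**3) = -152238/(-125 - 1953125) = -152238/(-1953250) = -152238*(-1/1953250) = 76119/976625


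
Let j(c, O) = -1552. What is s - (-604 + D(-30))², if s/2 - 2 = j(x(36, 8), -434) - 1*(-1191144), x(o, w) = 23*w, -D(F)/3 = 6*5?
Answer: 1897552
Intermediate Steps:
D(F) = -90 (D(F) = -18*5 = -3*30 = -90)
s = 2379188 (s = 4 + 2*(-1552 - 1*(-1191144)) = 4 + 2*(-1552 + 1191144) = 4 + 2*1189592 = 4 + 2379184 = 2379188)
s - (-604 + D(-30))² = 2379188 - (-604 - 90)² = 2379188 - 1*(-694)² = 2379188 - 1*481636 = 2379188 - 481636 = 1897552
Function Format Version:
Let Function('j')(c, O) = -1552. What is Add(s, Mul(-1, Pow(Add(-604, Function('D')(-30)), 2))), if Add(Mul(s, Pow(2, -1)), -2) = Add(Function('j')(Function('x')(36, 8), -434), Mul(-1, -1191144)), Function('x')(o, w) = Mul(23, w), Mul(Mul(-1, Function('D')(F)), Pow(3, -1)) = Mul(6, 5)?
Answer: 1897552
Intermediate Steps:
Function('D')(F) = -90 (Function('D')(F) = Mul(-3, Mul(6, 5)) = Mul(-3, 30) = -90)
s = 2379188 (s = Add(4, Mul(2, Add(-1552, Mul(-1, -1191144)))) = Add(4, Mul(2, Add(-1552, 1191144))) = Add(4, Mul(2, 1189592)) = Add(4, 2379184) = 2379188)
Add(s, Mul(-1, Pow(Add(-604, Function('D')(-30)), 2))) = Add(2379188, Mul(-1, Pow(Add(-604, -90), 2))) = Add(2379188, Mul(-1, Pow(-694, 2))) = Add(2379188, Mul(-1, 481636)) = Add(2379188, -481636) = 1897552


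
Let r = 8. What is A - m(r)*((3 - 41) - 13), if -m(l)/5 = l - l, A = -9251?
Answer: -9251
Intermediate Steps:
m(l) = 0 (m(l) = -5*(l - l) = -5*0 = 0)
A - m(r)*((3 - 41) - 13) = -9251 - 0*((3 - 41) - 13) = -9251 - 0*(-38 - 13) = -9251 - 0*(-51) = -9251 - 1*0 = -9251 + 0 = -9251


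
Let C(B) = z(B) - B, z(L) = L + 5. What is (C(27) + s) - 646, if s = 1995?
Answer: 1354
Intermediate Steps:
z(L) = 5 + L
C(B) = 5 (C(B) = (5 + B) - B = 5)
(C(27) + s) - 646 = (5 + 1995) - 646 = 2000 - 646 = 1354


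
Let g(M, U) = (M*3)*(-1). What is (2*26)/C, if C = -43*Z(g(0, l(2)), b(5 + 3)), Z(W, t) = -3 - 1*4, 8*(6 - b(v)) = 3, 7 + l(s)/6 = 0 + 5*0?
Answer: 52/301 ≈ 0.17276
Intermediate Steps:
l(s) = -42 (l(s) = -42 + 6*(0 + 5*0) = -42 + 6*(0 + 0) = -42 + 6*0 = -42 + 0 = -42)
b(v) = 45/8 (b(v) = 6 - ⅛*3 = 6 - 3/8 = 45/8)
g(M, U) = -3*M (g(M, U) = (3*M)*(-1) = -3*M)
Z(W, t) = -7 (Z(W, t) = -3 - 4 = -7)
C = 301 (C = -43*(-7) = 301)
(2*26)/C = (2*26)/301 = 52*(1/301) = 52/301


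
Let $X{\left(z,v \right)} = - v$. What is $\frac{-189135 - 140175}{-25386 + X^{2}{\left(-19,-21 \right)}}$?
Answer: $\frac{21954}{1663} \approx 13.201$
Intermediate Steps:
$\frac{-189135 - 140175}{-25386 + X^{2}{\left(-19,-21 \right)}} = \frac{-189135 - 140175}{-25386 + \left(\left(-1\right) \left(-21\right)\right)^{2}} = \frac{-189135 + \left(-168291 + 28116\right)}{-25386 + 21^{2}} = \frac{-189135 - 140175}{-25386 + 441} = - \frac{329310}{-24945} = \left(-329310\right) \left(- \frac{1}{24945}\right) = \frac{21954}{1663}$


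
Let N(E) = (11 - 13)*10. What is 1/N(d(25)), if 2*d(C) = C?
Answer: -1/20 ≈ -0.050000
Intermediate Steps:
d(C) = C/2
N(E) = -20 (N(E) = -2*10 = -20)
1/N(d(25)) = 1/(-20) = -1/20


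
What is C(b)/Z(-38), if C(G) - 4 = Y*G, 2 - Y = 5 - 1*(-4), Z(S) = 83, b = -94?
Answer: 662/83 ≈ 7.9759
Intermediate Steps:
Y = -7 (Y = 2 - (5 - 1*(-4)) = 2 - (5 + 4) = 2 - 1*9 = 2 - 9 = -7)
C(G) = 4 - 7*G
C(b)/Z(-38) = (4 - 7*(-94))/83 = (4 + 658)*(1/83) = 662*(1/83) = 662/83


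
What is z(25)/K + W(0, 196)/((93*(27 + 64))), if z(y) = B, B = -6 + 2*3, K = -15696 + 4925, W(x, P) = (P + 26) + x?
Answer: 74/2821 ≈ 0.026232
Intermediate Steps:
W(x, P) = 26 + P + x (W(x, P) = (26 + P) + x = 26 + P + x)
K = -10771
B = 0 (B = -6 + 6 = 0)
z(y) = 0
z(25)/K + W(0, 196)/((93*(27 + 64))) = 0/(-10771) + (26 + 196 + 0)/((93*(27 + 64))) = 0*(-1/10771) + 222/((93*91)) = 0 + 222/8463 = 0 + 222*(1/8463) = 0 + 74/2821 = 74/2821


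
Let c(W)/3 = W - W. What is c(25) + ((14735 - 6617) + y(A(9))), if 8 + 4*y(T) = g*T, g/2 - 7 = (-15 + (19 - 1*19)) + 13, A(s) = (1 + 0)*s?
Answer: 16277/2 ≈ 8138.5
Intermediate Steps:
A(s) = s (A(s) = 1*s = s)
c(W) = 0 (c(W) = 3*(W - W) = 3*0 = 0)
g = 10 (g = 14 + 2*((-15 + (19 - 1*19)) + 13) = 14 + 2*((-15 + (19 - 19)) + 13) = 14 + 2*((-15 + 0) + 13) = 14 + 2*(-15 + 13) = 14 + 2*(-2) = 14 - 4 = 10)
y(T) = -2 + 5*T/2 (y(T) = -2 + (10*T)/4 = -2 + 5*T/2)
c(25) + ((14735 - 6617) + y(A(9))) = 0 + ((14735 - 6617) + (-2 + (5/2)*9)) = 0 + (8118 + (-2 + 45/2)) = 0 + (8118 + 41/2) = 0 + 16277/2 = 16277/2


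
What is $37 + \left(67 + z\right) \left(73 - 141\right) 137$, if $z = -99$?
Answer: $298149$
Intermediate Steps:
$37 + \left(67 + z\right) \left(73 - 141\right) 137 = 37 + \left(67 - 99\right) \left(73 - 141\right) 137 = 37 + \left(-32\right) \left(-68\right) 137 = 37 + 2176 \cdot 137 = 37 + 298112 = 298149$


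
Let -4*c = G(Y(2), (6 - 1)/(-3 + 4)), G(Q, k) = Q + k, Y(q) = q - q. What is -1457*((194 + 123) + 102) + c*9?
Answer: -2441977/4 ≈ -6.1049e+5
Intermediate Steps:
Y(q) = 0
c = -5/4 (c = -(0 + (6 - 1)/(-3 + 4))/4 = -(0 + 5/1)/4 = -(0 + 5*1)/4 = -(0 + 5)/4 = -¼*5 = -5/4 ≈ -1.2500)
-1457*((194 + 123) + 102) + c*9 = -1457*((194 + 123) + 102) - 5/4*9 = -1457*(317 + 102) - 45/4 = -1457*419 - 45/4 = -610483 - 45/4 = -2441977/4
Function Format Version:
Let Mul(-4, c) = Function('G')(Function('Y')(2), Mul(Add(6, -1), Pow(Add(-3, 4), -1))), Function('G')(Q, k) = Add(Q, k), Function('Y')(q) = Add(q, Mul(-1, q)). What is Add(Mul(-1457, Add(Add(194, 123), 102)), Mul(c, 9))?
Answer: Rational(-2441977, 4) ≈ -6.1049e+5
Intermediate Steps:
Function('Y')(q) = 0
c = Rational(-5, 4) (c = Mul(Rational(-1, 4), Add(0, Mul(Add(6, -1), Pow(Add(-3, 4), -1)))) = Mul(Rational(-1, 4), Add(0, Mul(5, Pow(1, -1)))) = Mul(Rational(-1, 4), Add(0, Mul(5, 1))) = Mul(Rational(-1, 4), Add(0, 5)) = Mul(Rational(-1, 4), 5) = Rational(-5, 4) ≈ -1.2500)
Add(Mul(-1457, Add(Add(194, 123), 102)), Mul(c, 9)) = Add(Mul(-1457, Add(Add(194, 123), 102)), Mul(Rational(-5, 4), 9)) = Add(Mul(-1457, Add(317, 102)), Rational(-45, 4)) = Add(Mul(-1457, 419), Rational(-45, 4)) = Add(-610483, Rational(-45, 4)) = Rational(-2441977, 4)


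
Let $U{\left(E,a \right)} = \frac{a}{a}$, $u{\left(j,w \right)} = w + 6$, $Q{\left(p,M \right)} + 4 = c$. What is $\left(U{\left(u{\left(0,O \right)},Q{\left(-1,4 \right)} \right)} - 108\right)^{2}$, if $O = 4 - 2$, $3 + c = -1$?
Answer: $11449$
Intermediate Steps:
$c = -4$ ($c = -3 - 1 = -4$)
$Q{\left(p,M \right)} = -8$ ($Q{\left(p,M \right)} = -4 - 4 = -8$)
$O = 2$ ($O = 4 - 2 = 2$)
$u{\left(j,w \right)} = 6 + w$
$U{\left(E,a \right)} = 1$
$\left(U{\left(u{\left(0,O \right)},Q{\left(-1,4 \right)} \right)} - 108\right)^{2} = \left(1 - 108\right)^{2} = \left(-107\right)^{2} = 11449$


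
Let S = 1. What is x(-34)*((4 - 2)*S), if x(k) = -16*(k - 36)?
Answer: 2240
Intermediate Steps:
x(k) = 576 - 16*k (x(k) = -16*(-36 + k) = 576 - 16*k)
x(-34)*((4 - 2)*S) = (576 - 16*(-34))*((4 - 2)*1) = (576 + 544)*(2*1) = 1120*2 = 2240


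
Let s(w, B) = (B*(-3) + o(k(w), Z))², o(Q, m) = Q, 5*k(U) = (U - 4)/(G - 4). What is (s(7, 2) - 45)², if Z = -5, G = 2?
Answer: 281961/10000 ≈ 28.196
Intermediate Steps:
k(U) = ⅖ - U/10 (k(U) = ((U - 4)/(2 - 4))/5 = ((-4 + U)/(-2))/5 = ((-4 + U)*(-½))/5 = (2 - U/2)/5 = ⅖ - U/10)
s(w, B) = (⅖ - 3*B - w/10)² (s(w, B) = (B*(-3) + (⅖ - w/10))² = (-3*B + (⅖ - w/10))² = (⅖ - 3*B - w/10)²)
(s(7, 2) - 45)² = ((-4 + 7 + 30*2)²/100 - 45)² = ((-4 + 7 + 60)²/100 - 45)² = ((1/100)*63² - 45)² = ((1/100)*3969 - 45)² = (3969/100 - 45)² = (-531/100)² = 281961/10000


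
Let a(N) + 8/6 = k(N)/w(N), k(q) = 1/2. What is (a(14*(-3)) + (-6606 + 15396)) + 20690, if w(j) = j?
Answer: 2476207/84 ≈ 29479.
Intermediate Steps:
k(q) = ½
a(N) = -4/3 + 1/(2*N)
(a(14*(-3)) + (-6606 + 15396)) + 20690 = ((3 - 112*(-3))/(6*((14*(-3)))) + (-6606 + 15396)) + 20690 = ((⅙)*(3 - 8*(-42))/(-42) + 8790) + 20690 = ((⅙)*(-1/42)*(3 + 336) + 8790) + 20690 = ((⅙)*(-1/42)*339 + 8790) + 20690 = (-113/84 + 8790) + 20690 = 738247/84 + 20690 = 2476207/84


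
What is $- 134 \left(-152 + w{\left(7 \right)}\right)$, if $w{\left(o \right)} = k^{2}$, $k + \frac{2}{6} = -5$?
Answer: $\frac{149008}{9} \approx 16556.0$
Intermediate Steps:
$k = - \frac{16}{3}$ ($k = - \frac{1}{3} - 5 = - \frac{16}{3} \approx -5.3333$)
$w{\left(o \right)} = \frac{256}{9}$ ($w{\left(o \right)} = \left(- \frac{16}{3}\right)^{2} = \frac{256}{9}$)
$- 134 \left(-152 + w{\left(7 \right)}\right) = - 134 \left(-152 + \frac{256}{9}\right) = \left(-134\right) \left(- \frac{1112}{9}\right) = \frac{149008}{9}$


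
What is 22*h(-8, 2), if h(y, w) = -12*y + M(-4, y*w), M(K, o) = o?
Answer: 1760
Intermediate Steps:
h(y, w) = -12*y + w*y (h(y, w) = -12*y + y*w = -12*y + w*y)
22*h(-8, 2) = 22*(-8*(-12 + 2)) = 22*(-8*(-10)) = 22*80 = 1760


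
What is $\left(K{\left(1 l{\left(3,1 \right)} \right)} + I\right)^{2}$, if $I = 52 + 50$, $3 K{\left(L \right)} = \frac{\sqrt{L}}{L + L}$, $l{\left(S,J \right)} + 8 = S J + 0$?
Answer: $\frac{\left(3060 - i \sqrt{5}\right)^{2}}{900} \approx 10404.0 - 15.205 i$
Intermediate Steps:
$l{\left(S,J \right)} = -8 + J S$ ($l{\left(S,J \right)} = -8 + \left(S J + 0\right) = -8 + \left(J S + 0\right) = -8 + J S$)
$K{\left(L \right)} = \frac{1}{6 \sqrt{L}}$ ($K{\left(L \right)} = \frac{\frac{1}{L + L} \sqrt{L}}{3} = \frac{\frac{1}{2 L} \sqrt{L}}{3} = \frac{\frac{1}{2} \frac{1}{\sqrt{L}}}{3} = \frac{1}{6 \sqrt{L}}$)
$I = 102$
$\left(K{\left(1 l{\left(3,1 \right)} \right)} + I\right)^{2} = \left(\frac{1}{6 \sqrt{-8 + 1 \cdot 3}} + 102\right)^{2} = \left(\frac{1}{6 \sqrt{-8 + 3}} + 102\right)^{2} = \left(\frac{1}{6 i \sqrt{5}} + 102\right)^{2} = \left(\frac{\left(- \frac{1}{5}\right) i \sqrt{5}}{6} + 102\right)^{2} = \left(- \frac{i \sqrt{5}}{30} + 102\right)^{2} = \left(102 - \frac{i \sqrt{5}}{30}\right)^{2}$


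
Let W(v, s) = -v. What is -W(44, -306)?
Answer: 44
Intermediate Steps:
-W(44, -306) = -(-1)*44 = -1*(-44) = 44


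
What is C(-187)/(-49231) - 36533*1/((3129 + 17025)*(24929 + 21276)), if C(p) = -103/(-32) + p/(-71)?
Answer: -8234346472873/52079549353497120 ≈ -0.00015811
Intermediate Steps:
C(p) = 103/32 - p/71 (C(p) = -103*(-1/32) + p*(-1/71) = 103/32 - p/71)
C(-187)/(-49231) - 36533*1/((3129 + 17025)*(24929 + 21276)) = (103/32 - 1/71*(-187))/(-49231) - 36533*1/((3129 + 17025)*(24929 + 21276)) = (103/32 + 187/71)*(-1/49231) - 36533/(20154*46205) = (13297/2272)*(-1/49231) - 36533/931215570 = -13297/111852832 - 36533*1/931215570 = -13297/111852832 - 36533/931215570 = -8234346472873/52079549353497120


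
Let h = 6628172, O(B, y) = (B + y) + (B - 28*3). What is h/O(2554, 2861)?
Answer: 6628172/7885 ≈ 840.61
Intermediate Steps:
O(B, y) = -84 + y + 2*B (O(B, y) = (B + y) + (B - 84) = (B + y) + (-84 + B) = -84 + y + 2*B)
h/O(2554, 2861) = 6628172/(-84 + 2861 + 2*2554) = 6628172/(-84 + 2861 + 5108) = 6628172/7885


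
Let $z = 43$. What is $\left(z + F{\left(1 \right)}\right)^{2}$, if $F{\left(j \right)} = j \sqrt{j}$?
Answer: $1936$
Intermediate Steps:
$F{\left(j \right)} = j^{\frac{3}{2}}$
$\left(z + F{\left(1 \right)}\right)^{2} = \left(43 + 1^{\frac{3}{2}}\right)^{2} = \left(43 + 1\right)^{2} = 44^{2} = 1936$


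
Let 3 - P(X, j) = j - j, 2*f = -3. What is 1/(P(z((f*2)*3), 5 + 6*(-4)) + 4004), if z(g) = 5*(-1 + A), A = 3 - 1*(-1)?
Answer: 1/4007 ≈ 0.00024956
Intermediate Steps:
A = 4 (A = 3 + 1 = 4)
f = -3/2 (f = (½)*(-3) = -3/2 ≈ -1.5000)
z(g) = 15 (z(g) = 5*(-1 + 4) = 5*3 = 15)
P(X, j) = 3 (P(X, j) = 3 - (j - j) = 3 - 1*0 = 3 + 0 = 3)
1/(P(z((f*2)*3), 5 + 6*(-4)) + 4004) = 1/(3 + 4004) = 1/4007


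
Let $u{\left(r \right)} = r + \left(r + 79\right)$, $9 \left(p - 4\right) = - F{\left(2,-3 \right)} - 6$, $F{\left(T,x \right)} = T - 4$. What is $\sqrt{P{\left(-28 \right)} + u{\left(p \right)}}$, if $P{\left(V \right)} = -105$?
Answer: $\frac{i \sqrt{170}}{3} \approx 4.3461 i$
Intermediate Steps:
$F{\left(T,x \right)} = -4 + T$
$p = \frac{32}{9}$ ($p = 4 + \frac{- (-4 + 2) - 6}{9} = 4 + \frac{\left(-1\right) \left(-2\right) - 6}{9} = 4 + \frac{2 - 6}{9} = 4 + \frac{1}{9} \left(-4\right) = 4 - \frac{4}{9} = \frac{32}{9} \approx 3.5556$)
$u{\left(r \right)} = 79 + 2 r$ ($u{\left(r \right)} = r + \left(79 + r\right) = 79 + 2 r$)
$\sqrt{P{\left(-28 \right)} + u{\left(p \right)}} = \sqrt{-105 + \left(79 + 2 \cdot \frac{32}{9}\right)} = \sqrt{-105 + \left(79 + \frac{64}{9}\right)} = \sqrt{-105 + \frac{775}{9}} = \sqrt{- \frac{170}{9}} = \frac{i \sqrt{170}}{3}$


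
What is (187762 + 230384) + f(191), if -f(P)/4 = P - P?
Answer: 418146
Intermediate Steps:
f(P) = 0 (f(P) = -4*(P - P) = -4*0 = 0)
(187762 + 230384) + f(191) = (187762 + 230384) + 0 = 418146 + 0 = 418146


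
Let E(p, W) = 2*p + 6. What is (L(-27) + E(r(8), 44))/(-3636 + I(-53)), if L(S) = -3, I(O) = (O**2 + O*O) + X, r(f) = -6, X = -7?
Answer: -9/1975 ≈ -0.0045570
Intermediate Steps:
I(O) = -7 + 2*O**2 (I(O) = (O**2 + O*O) - 7 = (O**2 + O**2) - 7 = 2*O**2 - 7 = -7 + 2*O**2)
E(p, W) = 6 + 2*p
(L(-27) + E(r(8), 44))/(-3636 + I(-53)) = (-3 + (6 + 2*(-6)))/(-3636 + (-7 + 2*(-53)**2)) = (-3 + (6 - 12))/(-3636 + (-7 + 2*2809)) = (-3 - 6)/(-3636 + (-7 + 5618)) = -9/(-3636 + 5611) = -9/1975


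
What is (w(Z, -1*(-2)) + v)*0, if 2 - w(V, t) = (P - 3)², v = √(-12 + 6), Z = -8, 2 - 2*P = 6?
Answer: 0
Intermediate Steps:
P = -2 (P = 1 - ½*6 = 1 - 3 = -2)
v = I*√6 (v = √(-6) = I*√6 ≈ 2.4495*I)
w(V, t) = -23 (w(V, t) = 2 - (-2 - 3)² = 2 - 1*(-5)² = 2 - 1*25 = 2 - 25 = -23)
(w(Z, -1*(-2)) + v)*0 = (-23 + I*√6)*0 = 0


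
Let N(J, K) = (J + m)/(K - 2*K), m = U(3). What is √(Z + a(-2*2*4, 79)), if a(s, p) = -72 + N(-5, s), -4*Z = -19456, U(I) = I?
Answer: √76670/4 ≈ 69.223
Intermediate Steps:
Z = 4864 (Z = -¼*(-19456) = 4864)
m = 3
N(J, K) = -(3 + J)/K (N(J, K) = (J + 3)/(K - 2*K) = (3 + J)/((-K)) = (3 + J)*(-1/K) = -(3 + J)/K)
a(s, p) = -72 + 2/s (a(s, p) = -72 + (-3 - 1*(-5))/s = -72 + (-3 + 5)/s = -72 + 2/s)
√(Z + a(-2*2*4, 79)) = √(4864 + (-72 + 2/((-2*2*4)))) = √(4864 + (-72 + 2/((-4*4)))) = √(4864 + (-72 + 2/(-16))) = √(4864 + (-72 + 2*(-1/16))) = √(4864 + (-72 - ⅛)) = √(4864 - 577/8) = √(38335/8) = √76670/4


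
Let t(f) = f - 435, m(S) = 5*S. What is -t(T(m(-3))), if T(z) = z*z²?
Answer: 3810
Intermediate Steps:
T(z) = z³
t(f) = -435 + f
-t(T(m(-3))) = -(-435 + (5*(-3))³) = -(-435 + (-15)³) = -(-435 - 3375) = -1*(-3810) = 3810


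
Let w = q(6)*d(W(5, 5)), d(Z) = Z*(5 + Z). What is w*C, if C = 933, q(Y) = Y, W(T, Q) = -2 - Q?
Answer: 78372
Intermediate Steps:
w = 84 (w = 6*((-2 - 1*5)*(5 + (-2 - 1*5))) = 6*((-2 - 5)*(5 + (-2 - 5))) = 6*(-7*(5 - 7)) = 6*(-7*(-2)) = 6*14 = 84)
w*C = 84*933 = 78372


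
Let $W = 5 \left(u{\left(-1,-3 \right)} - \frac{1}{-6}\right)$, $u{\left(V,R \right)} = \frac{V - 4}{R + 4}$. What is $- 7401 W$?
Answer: $\frac{357715}{2} \approx 1.7886 \cdot 10^{5}$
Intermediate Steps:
$u{\left(V,R \right)} = \frac{-4 + V}{4 + R}$
$W = - \frac{145}{6}$ ($W = 5 \left(\frac{-4 - 1}{4 - 3} - \frac{1}{-6}\right) = 5 \left(1^{-1} \left(-5\right) - - \frac{1}{6}\right) = 5 \left(1 \left(-5\right) + \frac{1}{6}\right) = 5 \left(-5 + \frac{1}{6}\right) = 5 \left(- \frac{29}{6}\right) = - \frac{145}{6} \approx -24.167$)
$- 7401 W = \left(-7401\right) \left(- \frac{145}{6}\right) = \frac{357715}{2}$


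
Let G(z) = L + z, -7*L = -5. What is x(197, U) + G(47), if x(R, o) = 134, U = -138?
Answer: 1272/7 ≈ 181.71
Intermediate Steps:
L = 5/7 (L = -⅐*(-5) = 5/7 ≈ 0.71429)
G(z) = 5/7 + z
x(197, U) + G(47) = 134 + (5/7 + 47) = 134 + 334/7 = 1272/7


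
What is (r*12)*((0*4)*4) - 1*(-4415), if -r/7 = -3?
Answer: 4415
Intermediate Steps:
r = 21 (r = -7*(-3) = 21)
(r*12)*((0*4)*4) - 1*(-4415) = (21*12)*((0*4)*4) - 1*(-4415) = 252*(0*4) + 4415 = 252*0 + 4415 = 0 + 4415 = 4415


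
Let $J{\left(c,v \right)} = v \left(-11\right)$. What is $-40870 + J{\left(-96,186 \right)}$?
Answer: $-42916$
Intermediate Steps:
$J{\left(c,v \right)} = - 11 v$
$-40870 + J{\left(-96,186 \right)} = -40870 - 2046 = -42916$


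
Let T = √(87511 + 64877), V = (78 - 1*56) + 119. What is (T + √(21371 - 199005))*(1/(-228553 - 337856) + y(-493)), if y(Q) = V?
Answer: 159727336*√4233/188803 + 79863668*I*√177634/566409 ≈ 55042.0 + 59427.0*I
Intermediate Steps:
V = 141 (V = (78 - 56) + 119 = 22 + 119 = 141)
y(Q) = 141
T = 6*√4233 (T = √152388 = 6*√4233 ≈ 390.37)
(T + √(21371 - 199005))*(1/(-228553 - 337856) + y(-493)) = (6*√4233 + √(21371 - 199005))*(1/(-228553 - 337856) + 141) = (6*√4233 + √(-177634))*(1/(-566409) + 141) = (6*√4233 + I*√177634)*(-1/566409 + 141) = (6*√4233 + I*√177634)*(79863668/566409) = 159727336*√4233/188803 + 79863668*I*√177634/566409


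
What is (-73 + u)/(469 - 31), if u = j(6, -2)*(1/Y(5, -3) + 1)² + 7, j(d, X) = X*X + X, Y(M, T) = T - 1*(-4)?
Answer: -29/219 ≈ -0.13242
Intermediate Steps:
Y(M, T) = 4 + T (Y(M, T) = T + 4 = 4 + T)
j(d, X) = X + X² (j(d, X) = X² + X = X + X²)
u = 15 (u = (-2*(1 - 2))*(1/(4 - 3) + 1)² + 7 = (-2*(-1))*(1/1 + 1)² + 7 = 2*(1 + 1)² + 7 = 2*2² + 7 = 2*4 + 7 = 8 + 7 = 15)
(-73 + u)/(469 - 31) = (-73 + 15)/(469 - 31) = -58/438 = -58*1/438 = -29/219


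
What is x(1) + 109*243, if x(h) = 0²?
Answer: 26487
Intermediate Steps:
x(h) = 0
x(1) + 109*243 = 0 + 109*243 = 0 + 26487 = 26487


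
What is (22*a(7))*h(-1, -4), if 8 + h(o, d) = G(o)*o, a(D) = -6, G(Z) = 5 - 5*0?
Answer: 1716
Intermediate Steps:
G(Z) = 5 (G(Z) = 5 + 0 = 5)
h(o, d) = -8 + 5*o
(22*a(7))*h(-1, -4) = (22*(-6))*(-8 + 5*(-1)) = -132*(-8 - 5) = -132*(-13) = 1716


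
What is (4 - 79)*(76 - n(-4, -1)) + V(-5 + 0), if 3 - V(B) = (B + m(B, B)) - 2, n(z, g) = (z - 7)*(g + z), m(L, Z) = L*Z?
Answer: -1590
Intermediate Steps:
n(z, g) = (-7 + z)*(g + z)
V(B) = 5 - B - B² (V(B) = 3 - ((B + B*B) - 2) = 3 - ((B + B²) - 2) = 3 - (-2 + B + B²) = 3 + (2 - B - B²) = 5 - B - B²)
(4 - 79)*(76 - n(-4, -1)) + V(-5 + 0) = (4 - 79)*(76 - ((-4)² - 7*(-1) - 7*(-4) - 1*(-4))) + (5 - (-5 + 0) - (-5 + 0)²) = -75*(76 - (16 + 7 + 28 + 4)) + (5 - 1*(-5) - 1*(-5)²) = -75*(76 - 1*55) + (5 + 5 - 1*25) = -75*(76 - 55) + (5 + 5 - 25) = -75*21 - 15 = -1575 - 15 = -1590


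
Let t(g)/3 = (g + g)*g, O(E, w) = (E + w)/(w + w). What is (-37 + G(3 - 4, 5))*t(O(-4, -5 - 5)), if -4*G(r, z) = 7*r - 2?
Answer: -20433/200 ≈ -102.17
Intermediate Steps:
G(r, z) = 1/2 - 7*r/4 (G(r, z) = -(7*r - 2)/4 = -(-2 + 7*r)/4 = 1/2 - 7*r/4)
O(E, w) = (E + w)/(2*w) (O(E, w) = (E + w)/((2*w)) = (E + w)*(1/(2*w)) = (E + w)/(2*w))
t(g) = 6*g**2 (t(g) = 3*((g + g)*g) = 3*((2*g)*g) = 3*(2*g**2) = 6*g**2)
(-37 + G(3 - 4, 5))*t(O(-4, -5 - 5)) = (-37 + (1/2 - 7*(3 - 4)/4))*(6*((-4 + (-5 - 5))/(2*(-5 - 5)))**2) = (-37 + (1/2 - 7/4*(-1)))*(6*((1/2)*(-4 - 10)/(-10))**2) = (-37 + (1/2 + 7/4))*(6*((1/2)*(-1/10)*(-14))**2) = (-37 + 9/4)*(6*(7/10)**2) = -417*49/(2*100) = -139/4*147/50 = -20433/200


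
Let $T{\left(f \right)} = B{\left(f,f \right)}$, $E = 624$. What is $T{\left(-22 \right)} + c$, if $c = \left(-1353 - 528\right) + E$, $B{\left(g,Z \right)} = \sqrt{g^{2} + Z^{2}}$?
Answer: $-1257 + 22 \sqrt{2} \approx -1225.9$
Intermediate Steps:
$B{\left(g,Z \right)} = \sqrt{Z^{2} + g^{2}}$
$T{\left(f \right)} = \sqrt{2} \sqrt{f^{2}}$ ($T{\left(f \right)} = \sqrt{f^{2} + f^{2}} = \sqrt{2 f^{2}} = \sqrt{2} \sqrt{f^{2}}$)
$c = -1257$ ($c = \left(-1353 - 528\right) + 624 = -1881 + 624 = -1257$)
$T{\left(-22 \right)} + c = \sqrt{2} \sqrt{\left(-22\right)^{2}} - 1257 = \sqrt{2} \sqrt{484} - 1257 = \sqrt{2} \cdot 22 - 1257 = 22 \sqrt{2} - 1257 = -1257 + 22 \sqrt{2}$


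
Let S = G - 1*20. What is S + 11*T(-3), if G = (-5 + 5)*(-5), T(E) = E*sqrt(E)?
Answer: -20 - 33*I*sqrt(3) ≈ -20.0 - 57.158*I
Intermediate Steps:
T(E) = E**(3/2)
G = 0 (G = 0*(-5) = 0)
S = -20 (S = 0 - 1*20 = 0 - 20 = -20)
S + 11*T(-3) = -20 + 11*(-3)**(3/2) = -20 + 11*(-3*I*sqrt(3)) = -20 - 33*I*sqrt(3)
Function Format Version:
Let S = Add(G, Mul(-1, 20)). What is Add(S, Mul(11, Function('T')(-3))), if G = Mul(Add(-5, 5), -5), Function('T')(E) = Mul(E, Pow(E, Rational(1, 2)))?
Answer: Add(-20, Mul(-33, I, Pow(3, Rational(1, 2)))) ≈ Add(-20.000, Mul(-57.158, I))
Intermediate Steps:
Function('T')(E) = Pow(E, Rational(3, 2))
G = 0 (G = Mul(0, -5) = 0)
S = -20 (S = Add(0, Mul(-1, 20)) = Add(0, -20) = -20)
Add(S, Mul(11, Function('T')(-3))) = Add(-20, Mul(11, Pow(-3, Rational(3, 2)))) = Add(-20, Mul(11, Mul(-3, I, Pow(3, Rational(1, 2))))) = Add(-20, Mul(-33, I, Pow(3, Rational(1, 2))))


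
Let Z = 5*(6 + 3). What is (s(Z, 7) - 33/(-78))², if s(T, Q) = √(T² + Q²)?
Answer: 1402145/676 + 11*√2074/13 ≈ 2112.7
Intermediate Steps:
Z = 45 (Z = 5*9 = 45)
s(T, Q) = √(Q² + T²)
(s(Z, 7) - 33/(-78))² = (√(7² + 45²) - 33/(-78))² = (√(49 + 2025) - 33*(-1/78))² = (√2074 + 11/26)² = (11/26 + √2074)²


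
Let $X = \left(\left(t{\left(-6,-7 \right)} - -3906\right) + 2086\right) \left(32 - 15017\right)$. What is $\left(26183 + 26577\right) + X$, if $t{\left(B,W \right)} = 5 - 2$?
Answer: $-89782315$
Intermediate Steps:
$t{\left(B,W \right)} = 3$
$X = -89835075$ ($X = \left(\left(3 - -3906\right) + 2086\right) \left(32 - 15017\right) = \left(\left(3 + 3906\right) + 2086\right) \left(-14985\right) = \left(3909 + 2086\right) \left(-14985\right) = 5995 \left(-14985\right) = -89835075$)
$\left(26183 + 26577\right) + X = \left(26183 + 26577\right) - 89835075 = 52760 - 89835075 = -89782315$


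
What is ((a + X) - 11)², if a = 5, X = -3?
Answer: 81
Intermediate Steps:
((a + X) - 11)² = ((5 - 3) - 11)² = (2 - 11)² = (-9)² = 81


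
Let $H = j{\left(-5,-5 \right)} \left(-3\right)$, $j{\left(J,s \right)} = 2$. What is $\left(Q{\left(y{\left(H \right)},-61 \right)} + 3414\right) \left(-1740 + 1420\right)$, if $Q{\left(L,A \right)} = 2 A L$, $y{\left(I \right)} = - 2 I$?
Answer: $-624000$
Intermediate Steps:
$H = -6$ ($H = 2 \left(-3\right) = -6$)
$Q{\left(L,A \right)} = 2 A L$
$\left(Q{\left(y{\left(H \right)},-61 \right)} + 3414\right) \left(-1740 + 1420\right) = \left(2 \left(-61\right) \left(\left(-2\right) \left(-6\right)\right) + 3414\right) \left(-1740 + 1420\right) = \left(2 \left(-61\right) 12 + 3414\right) \left(-320\right) = \left(-1464 + 3414\right) \left(-320\right) = 1950 \left(-320\right) = -624000$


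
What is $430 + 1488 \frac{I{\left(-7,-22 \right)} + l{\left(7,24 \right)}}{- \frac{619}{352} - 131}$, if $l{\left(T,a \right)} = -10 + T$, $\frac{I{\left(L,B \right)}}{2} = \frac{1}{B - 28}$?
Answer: $\frac{180721742}{389425} \approx 464.07$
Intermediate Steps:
$I{\left(L,B \right)} = \frac{2}{-28 + B}$ ($I{\left(L,B \right)} = \frac{2}{B - 28} = \frac{2}{-28 + B}$)
$430 + 1488 \frac{I{\left(-7,-22 \right)} + l{\left(7,24 \right)}}{- \frac{619}{352} - 131} = 430 + 1488 \frac{\frac{2}{-28 - 22} + \left(-10 + 7\right)}{- \frac{619}{352} - 131} = 430 + 1488 \frac{\frac{2}{-50} - 3}{\left(-619\right) \frac{1}{352} - 131} = 430 + 1488 \frac{2 \left(- \frac{1}{50}\right) - 3}{- \frac{619}{352} - 131} = 430 + 1488 \frac{- \frac{1}{25} - 3}{- \frac{46731}{352}} = 430 + 1488 \left(\left(- \frac{76}{25}\right) \left(- \frac{352}{46731}\right)\right) = 430 + 1488 \cdot \frac{26752}{1168275} = 430 + \frac{13268992}{389425} = \frac{180721742}{389425}$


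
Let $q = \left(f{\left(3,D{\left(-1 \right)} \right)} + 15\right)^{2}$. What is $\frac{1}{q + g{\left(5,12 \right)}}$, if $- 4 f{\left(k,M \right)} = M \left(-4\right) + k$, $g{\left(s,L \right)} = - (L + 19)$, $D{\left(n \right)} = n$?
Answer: $\frac{16}{2313} \approx 0.0069174$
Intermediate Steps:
$g{\left(s,L \right)} = -19 - L$ ($g{\left(s,L \right)} = - (19 + L) = -19 - L$)
$f{\left(k,M \right)} = M - \frac{k}{4}$ ($f{\left(k,M \right)} = - \frac{M \left(-4\right) + k}{4} = - \frac{- 4 M + k}{4} = - \frac{k - 4 M}{4} = M - \frac{k}{4}$)
$q = \frac{2809}{16}$ ($q = \left(\left(-1 - \frac{3}{4}\right) + 15\right)^{2} = \left(- \frac{7}{4} + 15\right)^{2} = \left(\frac{53}{4}\right)^{2} = \frac{2809}{16} \approx 175.56$)
$\frac{1}{q + g{\left(5,12 \right)}} = \frac{1}{\frac{2809}{16} - 31} = \frac{1}{\frac{2313}{16}} = \frac{16}{2313}$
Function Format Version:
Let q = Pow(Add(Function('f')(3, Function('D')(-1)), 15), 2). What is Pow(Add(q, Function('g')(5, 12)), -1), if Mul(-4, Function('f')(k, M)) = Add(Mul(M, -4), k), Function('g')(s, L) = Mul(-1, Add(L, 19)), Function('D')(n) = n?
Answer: Rational(16, 2313) ≈ 0.0069174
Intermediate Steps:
Function('g')(s, L) = Add(-19, Mul(-1, L)) (Function('g')(s, L) = Mul(-1, Add(19, L)) = Add(-19, Mul(-1, L)))
Function('f')(k, M) = Add(M, Mul(Rational(-1, 4), k)) (Function('f')(k, M) = Mul(Rational(-1, 4), Add(Mul(M, -4), k)) = Mul(Rational(-1, 4), Add(Mul(-4, M), k)) = Mul(Rational(-1, 4), Add(k, Mul(-4, M))) = Add(M, Mul(Rational(-1, 4), k)))
q = Rational(2809, 16) (q = Pow(Add(Add(-1, Mul(Rational(-1, 4), 3)), 15), 2) = Pow(Add(Add(-1, Rational(-3, 4)), 15), 2) = Pow(Add(Rational(-7, 4), 15), 2) = Pow(Rational(53, 4), 2) = Rational(2809, 16) ≈ 175.56)
Pow(Add(q, Function('g')(5, 12)), -1) = Pow(Add(Rational(2809, 16), Add(-19, Mul(-1, 12))), -1) = Pow(Add(Rational(2809, 16), Add(-19, -12)), -1) = Pow(Add(Rational(2809, 16), -31), -1) = Pow(Rational(2313, 16), -1) = Rational(16, 2313)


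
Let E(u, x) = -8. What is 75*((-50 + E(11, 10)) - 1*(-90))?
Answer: 2400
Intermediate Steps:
75*((-50 + E(11, 10)) - 1*(-90)) = 75*((-50 - 8) - 1*(-90)) = 75*(-58 + 90) = 75*32 = 2400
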